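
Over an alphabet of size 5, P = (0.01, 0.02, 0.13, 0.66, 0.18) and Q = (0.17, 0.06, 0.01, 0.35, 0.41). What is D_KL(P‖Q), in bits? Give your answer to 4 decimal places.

0.7987 bits

D(P‖Q) = Σ p·log₂(p/q).
  0.01·log₂(0.01/0.17) = -0.04087
  0.02·log₂(0.02/0.06) = -0.03170
  0.13·log₂(0.13/0.01) = 0.48106
  0.66·log₂(0.66/0.35) = 0.60397
  0.18·log₂(0.18/0.41) = -0.21377
D(P‖Q) = 0.7987 bits.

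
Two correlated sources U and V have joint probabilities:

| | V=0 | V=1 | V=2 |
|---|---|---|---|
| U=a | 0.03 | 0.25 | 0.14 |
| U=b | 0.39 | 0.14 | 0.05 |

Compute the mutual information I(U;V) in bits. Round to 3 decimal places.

0.300 bits

Marginals: p(U) = (0.4200, 0.5800), p(V) = (0.4200, 0.3900, 0.1900).
I(U;V) = Σ p(x,y)·log₂[p(x,y)/(p(x)p(y))].
  (a,0): 0.03·log₂(0.1701) = -0.0767
  (a,1): 0.25·log₂(1.5263) = 0.1525
  (a,2): 0.14·log₂(1.7544) = 0.1135
  (b,0): 0.39·log₂(1.6010) = 0.2648
  (b,1): 0.14·log₂(0.6189) = -0.0969
  (b,2): 0.05·log₂(0.4537) = -0.0570
Sum = 0.300 bits.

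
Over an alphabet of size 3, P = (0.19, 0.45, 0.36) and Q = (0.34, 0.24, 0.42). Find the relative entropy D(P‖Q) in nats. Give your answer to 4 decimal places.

D(P‖Q) = Σ p·ln(p/q).
  0.19·ln(0.19/0.34) = -0.11057
  0.45·ln(0.45/0.24) = 0.28287
  0.36·ln(0.36/0.42) = -0.05549
D(P‖Q) = 0.1168 nats.

0.1168 nats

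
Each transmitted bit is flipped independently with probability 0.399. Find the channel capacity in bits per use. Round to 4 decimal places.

Binary symmetric channel: C = 1 − h₂(ε) where h₂ is the binary entropy function.
h₂(0.399) = −0.399·log₂0.399 − 0.601·log₂0.601 = 0.9704.
C = 1 − 0.9704 = 0.0296 bits per channel use.

0.0296 bits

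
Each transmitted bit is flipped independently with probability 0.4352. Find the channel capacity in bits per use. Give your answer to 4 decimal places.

Binary symmetric channel: C = 1 − h₂(ε) where h₂ is the binary entropy function.
h₂(0.4352) = −0.4352·log₂0.4352 − 0.5648·log₂0.5648 = 0.9878.
C = 1 − 0.9878 = 0.0122 bits per channel use.

0.0122 bits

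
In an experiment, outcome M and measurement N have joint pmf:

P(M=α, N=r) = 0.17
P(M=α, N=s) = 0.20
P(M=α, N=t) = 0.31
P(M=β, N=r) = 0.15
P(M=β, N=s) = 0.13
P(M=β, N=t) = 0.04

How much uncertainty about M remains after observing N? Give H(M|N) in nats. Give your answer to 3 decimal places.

Marginals: p(M) = (0.6800, 0.3200), p(N) = (0.3200, 0.3300, 0.3500).
H(M|N) = Σ p(N) · H(M|N=·).
  N=r: p=0.3200, H(M|N=r) = 0.6912
  N=s: p=0.3300, H(M|N=s) = 0.6705
  N=t: p=0.3500, H(M|N=t) = 0.3554
Weighted sum = 0.567 nats.

0.567 nats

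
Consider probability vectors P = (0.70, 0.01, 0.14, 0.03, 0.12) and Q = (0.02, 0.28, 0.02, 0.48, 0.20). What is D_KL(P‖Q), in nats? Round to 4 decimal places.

2.5834 nats

D(P‖Q) = Σ p·ln(p/q).
  0.70·ln(0.70/0.02) = 2.48874
  0.01·ln(0.01/0.28) = -0.03332
  0.14·ln(0.14/0.02) = 0.27243
  0.03·ln(0.03/0.48) = -0.08318
  0.12·ln(0.12/0.20) = -0.06130
D(P‖Q) = 2.5834 nats.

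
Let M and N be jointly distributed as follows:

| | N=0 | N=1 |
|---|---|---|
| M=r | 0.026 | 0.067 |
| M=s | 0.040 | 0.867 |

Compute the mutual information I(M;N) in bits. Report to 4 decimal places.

0.0348 bits

Marginals: p(M) = (0.0930, 0.9070), p(N) = (0.0660, 0.9340).
I(M;N) = Σ p(x,y)·log₂[p(x,y)/(p(x)p(y))].
  (r,0): 0.026·log₂(4.2359) = 0.05415
  (r,1): 0.067·log₂(0.7713) = -0.02510
  (s,0): 0.040·log₂(0.6682) = -0.02327
  (s,1): 0.867·log₂(1.0234) = 0.02899
Sum = 0.0348 bits.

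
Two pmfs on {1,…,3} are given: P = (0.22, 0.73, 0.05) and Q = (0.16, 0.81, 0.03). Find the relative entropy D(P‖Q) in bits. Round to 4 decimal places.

D(P‖Q) = Σ p·log₂(p/q).
  0.22·log₂(0.22/0.16) = 0.10107
  0.73·log₂(0.73/0.81) = -0.10952
  0.05·log₂(0.05/0.03) = 0.03685
D(P‖Q) = 0.0284 bits.

0.0284 bits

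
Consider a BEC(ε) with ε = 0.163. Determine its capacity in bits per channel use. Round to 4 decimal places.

0.8370 bits

Binary erasure channel: capacity C = 1 − ε.
C = 1 − 0.163 = 0.8370 bits per channel use.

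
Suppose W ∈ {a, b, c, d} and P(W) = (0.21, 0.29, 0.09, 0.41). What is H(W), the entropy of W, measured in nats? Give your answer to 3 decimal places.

H(W) = −Σ p·ln p.
  −(0.21)·ln(0.21) = 0.3277
  −(0.29)·ln(0.29) = 0.3590
  −(0.09)·ln(0.09) = 0.2167
  −(0.41)·ln(0.41) = 0.3656
Sum: 0.3277 + 0.3590 + 0.2167 + 0.3656 = 1.269 nats.

1.269 nats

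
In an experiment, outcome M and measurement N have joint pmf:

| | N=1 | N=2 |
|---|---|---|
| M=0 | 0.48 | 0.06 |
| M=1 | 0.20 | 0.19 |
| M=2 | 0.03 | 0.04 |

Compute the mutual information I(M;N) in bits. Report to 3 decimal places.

Marginals: p(M) = (0.5400, 0.3900, 0.0700), p(N) = (0.7100, 0.2900).
I(M;N) = H(M) + H(N) − H(M,N).
H(M) = 1.2784, H(N) = 0.8687, H(M,N) = 2.0089.
I(M;N) = 1.2784 + 0.8687 − 2.0089 = 0.138 bits.

0.138 bits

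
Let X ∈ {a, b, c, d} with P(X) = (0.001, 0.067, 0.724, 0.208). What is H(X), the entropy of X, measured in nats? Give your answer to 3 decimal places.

H(X) = −Σ p·ln p.
  −(0.001)·ln(0.001) = 0.0069
  −(0.067)·ln(0.067) = 0.1811
  −(0.724)·ln(0.724) = 0.2338
  −(0.208)·ln(0.208) = 0.3266
Sum: 0.0069 + 0.1811 + 0.2338 + 0.3266 = 0.748 nats.

0.748 nats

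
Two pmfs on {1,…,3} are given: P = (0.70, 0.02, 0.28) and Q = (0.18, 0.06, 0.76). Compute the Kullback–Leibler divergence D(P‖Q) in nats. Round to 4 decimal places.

0.6491 nats

D(P‖Q) = Σ p·ln(p/q).
  0.70·ln(0.70/0.18) = 0.95069
  0.02·ln(0.02/0.06) = -0.02197
  0.28·ln(0.28/0.76) = -0.27959
D(P‖Q) = 0.6491 nats.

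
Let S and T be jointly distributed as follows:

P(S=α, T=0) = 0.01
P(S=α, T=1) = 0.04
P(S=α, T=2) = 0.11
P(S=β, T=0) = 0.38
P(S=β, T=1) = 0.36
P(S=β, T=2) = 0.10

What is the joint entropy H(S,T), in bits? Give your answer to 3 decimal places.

H(S,T) = −Σ p(x,y)·log₂ p(x,y) over all 6 cells.
  cell (α,0): −0.01·log₂0.01 = 0.0664
  cell (α,1): −0.04·log₂0.04 = 0.1858
  cell (α,2): −0.11·log₂0.11 = 0.3503
  cell (β,0): −0.38·log₂0.38 = 0.5305
  cell (β,1): −0.36·log₂0.36 = 0.5306
  cell (β,2): −0.10·log₂0.10 = 0.3322
Sum = 1.996 bits.

1.996 bits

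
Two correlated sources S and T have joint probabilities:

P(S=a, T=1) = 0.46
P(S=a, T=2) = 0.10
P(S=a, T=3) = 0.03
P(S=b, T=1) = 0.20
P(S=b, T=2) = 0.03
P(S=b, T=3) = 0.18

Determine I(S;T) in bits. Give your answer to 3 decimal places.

Marginals: p(S) = (0.5900, 0.4100), p(T) = (0.6600, 0.1300, 0.2100).
I(S;T) = Σ p(x,y)·log₂[p(x,y)/(p(x)p(y))].
  (a,1): 0.46·log₂(1.1813) = 0.1106
  (a,2): 0.10·log₂(1.3038) = 0.0383
  (a,3): 0.03·log₂(0.2421) = -0.0614
  (b,1): 0.20·log₂(0.7391) = -0.0872
  (b,2): 0.03·log₂(0.5629) = -0.0249
  (b,3): 0.18·log₂(2.0906) = 0.1915
Sum = 0.167 bits.

0.167 bits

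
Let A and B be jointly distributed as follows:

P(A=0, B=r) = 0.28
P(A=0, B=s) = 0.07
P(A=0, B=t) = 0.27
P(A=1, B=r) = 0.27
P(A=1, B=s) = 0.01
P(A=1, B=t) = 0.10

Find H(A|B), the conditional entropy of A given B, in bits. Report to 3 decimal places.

Chain rule: H(A|B) = H(A,B) − H(B).
Marginals: p(A) = (0.6200, 0.3800), p(B) = (0.5500, 0.0800, 0.3700).
H(A,B) = 2.2014 bits; H(B) = 1.2966 bits.
H(A|B) = 2.2014 − 1.2966 = 0.905 bits.

0.905 bits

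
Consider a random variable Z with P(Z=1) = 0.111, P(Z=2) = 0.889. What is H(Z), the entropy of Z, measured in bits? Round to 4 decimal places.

H(Z) = −Σ p·log₂ p.
  −(0.111)·log₂(0.111) = 0.35202
  −(0.889)·log₂(0.889) = 0.15090
Sum: 0.35202 + 0.15090 = 0.5029 bits.

0.5029 bits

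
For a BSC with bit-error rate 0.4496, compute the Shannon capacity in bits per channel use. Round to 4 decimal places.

0.0073 bits

Binary symmetric channel: C = 1 − h₂(ε) where h₂ is the binary entropy function.
h₂(0.4496) = −0.4496·log₂0.4496 − 0.5504·log₂0.5504 = 0.9927.
C = 1 − 0.9927 = 0.0073 bits per channel use.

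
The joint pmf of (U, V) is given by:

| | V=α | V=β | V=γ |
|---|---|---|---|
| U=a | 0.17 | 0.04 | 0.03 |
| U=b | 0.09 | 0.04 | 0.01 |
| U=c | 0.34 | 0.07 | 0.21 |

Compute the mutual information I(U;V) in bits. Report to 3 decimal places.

0.064 bits

Marginals: p(U) = (0.2400, 0.1400, 0.6200), p(V) = (0.6000, 0.1500, 0.2500).
I(U;V) = Σ p(x,y)·log₂[p(x,y)/(p(x)p(y))].
  (a,α): 0.17·log₂(1.1806) = 0.0407
  (a,β): 0.04·log₂(1.1111) = 0.0061
  (a,γ): 0.03·log₂(0.5000) = -0.0300
  (b,α): 0.09·log₂(1.0714) = 0.0090
  (b,β): 0.04·log₂(1.9048) = 0.0372
  (b,γ): 0.01·log₂(0.2857) = -0.0181
  (c,α): 0.34·log₂(0.9140) = -0.0441
  (c,β): 0.07·log₂(0.7527) = -0.0287
  (c,γ): 0.21·log₂(1.3548) = 0.0920
Sum = 0.064 bits.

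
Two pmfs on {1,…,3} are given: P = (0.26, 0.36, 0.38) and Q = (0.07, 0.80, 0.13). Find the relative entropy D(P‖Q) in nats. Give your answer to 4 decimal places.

0.4613 nats

D(P‖Q) = Σ p·ln(p/q).
  0.26·ln(0.26/0.07) = 0.34117
  0.36·ln(0.36/0.80) = -0.28746
  0.38·ln(0.38/0.13) = 0.40760
D(P‖Q) = 0.4613 nats.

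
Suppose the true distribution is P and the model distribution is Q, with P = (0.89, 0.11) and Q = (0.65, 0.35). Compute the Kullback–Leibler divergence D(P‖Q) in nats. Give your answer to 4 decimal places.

0.1524 nats

D(P‖Q) = Σ p·ln(p/q).
  0.89·ln(0.89/0.65) = 0.27968
  0.11·ln(0.11/0.35) = -0.12732
D(P‖Q) = 0.1524 nats.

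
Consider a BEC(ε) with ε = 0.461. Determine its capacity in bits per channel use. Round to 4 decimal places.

Binary erasure channel: capacity C = 1 − ε.
C = 1 − 0.461 = 0.5390 bits per channel use.

0.5390 bits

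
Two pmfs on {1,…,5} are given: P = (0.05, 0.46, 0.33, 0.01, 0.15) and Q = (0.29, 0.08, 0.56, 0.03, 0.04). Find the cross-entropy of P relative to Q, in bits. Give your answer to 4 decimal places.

H(P,Q) = −Σ p·log₂ q.
  −0.05·log₂(0.29) = 0.08929
  −0.46·log₂(0.08) = 1.67617
  −0.33·log₂(0.56) = 0.27605
  −0.01·log₂(0.03) = 0.05059
  −0.15·log₂(0.04) = 0.69658
H(P,Q) = 2.7887 bits.

2.7887 bits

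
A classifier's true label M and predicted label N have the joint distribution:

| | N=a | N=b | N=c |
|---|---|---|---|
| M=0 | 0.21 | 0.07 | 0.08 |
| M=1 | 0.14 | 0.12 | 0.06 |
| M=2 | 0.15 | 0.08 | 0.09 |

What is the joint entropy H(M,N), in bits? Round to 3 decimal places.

H(M,N) = −Σ p(x,y)·log₂ p(x,y) over all 9 cells.
  cell (0,a): −0.21·log₂0.21 = 0.4728
  cell (0,b): −0.07·log₂0.07 = 0.2686
  cell (0,c): −0.08·log₂0.08 = 0.2915
  cell (1,a): −0.14·log₂0.14 = 0.3971
  cell (1,b): −0.12·log₂0.12 = 0.3671
  cell (1,c): −0.06·log₂0.06 = 0.2435
  cell (2,a): −0.15·log₂0.15 = 0.4105
  cell (2,b): −0.08·log₂0.08 = 0.2915
  cell (2,c): −0.09·log₂0.09 = 0.3127
Sum = 3.055 bits.

3.055 bits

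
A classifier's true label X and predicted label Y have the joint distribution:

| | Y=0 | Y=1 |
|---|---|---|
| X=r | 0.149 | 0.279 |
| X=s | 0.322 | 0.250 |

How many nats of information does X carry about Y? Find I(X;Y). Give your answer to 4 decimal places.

0.0229 nats

Marginals: p(X) = (0.4280, 0.5720), p(Y) = (0.4710, 0.5290).
I(X;Y) = H(X) + H(Y) − H(X,Y).
H(X) = 0.6827, H(Y) = 0.6915, H(X,Y) = 1.3513.
I(X;Y) = 0.6827 + 0.6915 − 1.3513 = 0.0229 nats.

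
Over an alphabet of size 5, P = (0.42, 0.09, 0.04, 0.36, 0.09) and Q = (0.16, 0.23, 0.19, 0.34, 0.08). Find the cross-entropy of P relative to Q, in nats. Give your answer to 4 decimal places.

1.5841 nats

H(P,Q) = −Σ p·ln q.
  −0.42·ln(0.16) = 0.76968
  −0.09·ln(0.23) = 0.13227
  −0.04·ln(0.19) = 0.06643
  −0.36·ln(0.34) = 0.38837
  −0.09·ln(0.08) = 0.22732
H(P,Q) = 1.5841 nats.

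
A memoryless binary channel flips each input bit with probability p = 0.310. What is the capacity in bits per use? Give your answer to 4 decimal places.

0.1068 bits

Binary symmetric channel: C = 1 − h₂(ε) where h₂ is the binary entropy function.
h₂(0.310) = −0.310·log₂0.310 − 0.690·log₂0.690 = 0.8932.
C = 1 − 0.8932 = 0.1068 bits per channel use.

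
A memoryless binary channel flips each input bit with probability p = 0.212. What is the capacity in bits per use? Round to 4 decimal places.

0.2547 bits

Binary symmetric channel: C = 1 − h₂(ε) where h₂ is the binary entropy function.
h₂(0.212) = −0.212·log₂0.212 − 0.788·log₂0.788 = 0.7453.
C = 1 − 0.7453 = 0.2547 bits per channel use.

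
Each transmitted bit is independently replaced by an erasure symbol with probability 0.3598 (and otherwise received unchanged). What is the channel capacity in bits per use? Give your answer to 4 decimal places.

Binary erasure channel: capacity C = 1 − ε.
C = 1 − 0.3598 = 0.6402 bits per channel use.

0.6402 bits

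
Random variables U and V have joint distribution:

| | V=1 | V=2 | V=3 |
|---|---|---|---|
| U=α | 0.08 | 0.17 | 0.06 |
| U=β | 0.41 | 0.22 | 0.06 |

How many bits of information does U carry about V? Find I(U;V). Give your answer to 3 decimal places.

0.073 bits

Marginals: p(U) = (0.3100, 0.6900), p(V) = (0.4900, 0.3900, 0.1200).
I(U;V) = Σ p(x,y)·log₂[p(x,y)/(p(x)p(y))].
  (α,1): 0.08·log₂(0.5267) = -0.0740
  (α,2): 0.17·log₂(1.4061) = 0.0836
  (α,3): 0.06·log₂(1.6129) = 0.0414
  (β,1): 0.41·log₂(1.2127) = 0.1141
  (β,2): 0.22·log₂(0.8175) = -0.0639
  (β,3): 0.06·log₂(0.7246) = -0.0279
Sum = 0.073 bits.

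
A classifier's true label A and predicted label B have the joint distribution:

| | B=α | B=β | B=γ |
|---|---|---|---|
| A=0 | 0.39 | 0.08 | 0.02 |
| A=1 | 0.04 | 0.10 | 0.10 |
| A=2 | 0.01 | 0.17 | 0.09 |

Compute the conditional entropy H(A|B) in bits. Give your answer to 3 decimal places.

Chain rule: H(A|B) = H(A,B) − H(B).
Marginals: p(A) = (0.4900, 0.2400, 0.2700), p(B) = (0.4400, 0.3500, 0.2100).
H(A,B) = 2.5980 bits; H(B) = 1.5241 bits.
H(A|B) = 2.5980 − 1.5241 = 1.074 bits.

1.074 bits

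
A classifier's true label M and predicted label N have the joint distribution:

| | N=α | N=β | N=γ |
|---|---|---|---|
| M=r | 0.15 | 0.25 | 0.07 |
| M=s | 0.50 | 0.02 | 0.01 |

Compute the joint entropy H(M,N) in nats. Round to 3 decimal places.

H(M,N) = −Σ p(x,y)·ln p(x,y) over all 6 cells.
  cell (r,α): −0.15·ln0.15 = 0.2846
  cell (r,β): −0.25·ln0.25 = 0.3466
  cell (r,γ): −0.07·ln0.07 = 0.1861
  cell (s,α): −0.50·ln0.50 = 0.3466
  cell (s,β): −0.02·ln0.02 = 0.0782
  cell (s,γ): −0.01·ln0.01 = 0.0461
Sum = 1.288 nats.

1.288 nats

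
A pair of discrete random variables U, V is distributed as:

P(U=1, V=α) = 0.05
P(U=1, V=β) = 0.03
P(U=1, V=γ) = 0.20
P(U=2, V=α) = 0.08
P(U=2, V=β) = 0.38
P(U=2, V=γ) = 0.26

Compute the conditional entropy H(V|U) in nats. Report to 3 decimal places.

Marginals: p(U) = (0.2800, 0.7200), p(V) = (0.1300, 0.4100, 0.4600).
H(V|U) = Σ p(U) · H(V|U=·).
  U=1: p=0.2800, H(V|U=1) = 0.7873
  U=2: p=0.7200, H(V|U=2) = 0.9492
Weighted sum = 0.904 nats.

0.904 nats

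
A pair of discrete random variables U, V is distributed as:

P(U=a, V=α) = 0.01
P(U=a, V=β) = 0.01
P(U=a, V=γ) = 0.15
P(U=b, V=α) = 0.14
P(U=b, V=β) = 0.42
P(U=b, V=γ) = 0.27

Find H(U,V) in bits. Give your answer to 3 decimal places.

H(U,V) = −Σ p(x,y)·log₂ p(x,y) over all 6 cells.
  cell (a,α): −0.01·log₂0.01 = 0.0664
  cell (a,β): −0.01·log₂0.01 = 0.0664
  cell (a,γ): −0.15·log₂0.15 = 0.4105
  cell (b,α): −0.14·log₂0.14 = 0.3971
  cell (b,β): −0.42·log₂0.42 = 0.5256
  cell (b,γ): −0.27·log₂0.27 = 0.5100
Sum = 1.976 bits.

1.976 bits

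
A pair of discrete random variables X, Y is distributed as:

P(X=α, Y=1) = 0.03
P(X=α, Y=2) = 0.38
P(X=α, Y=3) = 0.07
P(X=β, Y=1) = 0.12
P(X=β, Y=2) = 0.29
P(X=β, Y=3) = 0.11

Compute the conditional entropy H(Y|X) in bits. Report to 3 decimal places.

Chain rule: H(Y|X) = H(X,Y) − H(X).
Marginals: p(X) = (0.4800, 0.5200), p(Y) = (0.1500, 0.6700, 0.1800).
H(X,Y) = 2.1860 bits; H(X) = 0.9988 bits.
H(Y|X) = 2.1860 − 0.9988 = 1.187 bits.

1.187 bits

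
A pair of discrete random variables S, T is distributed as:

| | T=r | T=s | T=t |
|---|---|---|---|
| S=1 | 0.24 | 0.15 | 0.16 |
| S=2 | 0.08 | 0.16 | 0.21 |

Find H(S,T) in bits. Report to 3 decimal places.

H(S,T) = −Σ p(x,y)·log₂ p(x,y) over all 6 cells.
  cell (1,r): −0.24·log₂0.24 = 0.4941
  cell (1,s): −0.15·log₂0.15 = 0.4105
  cell (1,t): −0.16·log₂0.16 = 0.4230
  cell (2,r): −0.08·log₂0.08 = 0.2915
  cell (2,s): −0.16·log₂0.16 = 0.4230
  cell (2,t): −0.21·log₂0.21 = 0.4728
Sum = 2.515 bits.

2.515 bits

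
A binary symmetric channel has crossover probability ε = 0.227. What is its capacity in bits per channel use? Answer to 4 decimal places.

0.2273 bits

Binary symmetric channel: C = 1 − h₂(ε) where h₂ is the binary entropy function.
h₂(0.227) = −0.227·log₂0.227 − 0.773·log₂0.773 = 0.7727.
C = 1 − 0.7727 = 0.2273 bits per channel use.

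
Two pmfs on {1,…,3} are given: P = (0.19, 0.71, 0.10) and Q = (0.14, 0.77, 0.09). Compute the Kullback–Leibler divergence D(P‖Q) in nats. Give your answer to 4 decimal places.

0.0110 nats

D(P‖Q) = Σ p·ln(p/q).
  0.19·ln(0.19/0.14) = 0.05802
  0.71·ln(0.71/0.77) = -0.05760
  0.10·ln(0.10/0.09) = 0.01054
D(P‖Q) = 0.0110 nats.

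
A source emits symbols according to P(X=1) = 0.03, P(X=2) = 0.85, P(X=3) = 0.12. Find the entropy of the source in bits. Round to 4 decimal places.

0.7181 bits

H(X) = −Σ p·log₂ p.
  −(0.03)·log₂(0.03) = 0.15177
  −(0.85)·log₂(0.85) = 0.19930
  −(0.12)·log₂(0.12) = 0.36707
Sum: 0.15177 + 0.19930 + 0.36707 = 0.7181 bits.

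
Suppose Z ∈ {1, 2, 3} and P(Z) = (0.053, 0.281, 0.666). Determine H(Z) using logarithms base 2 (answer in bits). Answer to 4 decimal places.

H(Z) = −Σ p·log₂ p.
  −(0.053)·log₂(0.053) = 0.22461
  −(0.281)·log₂(0.281) = 0.51461
  −(0.666)·log₂(0.666) = 0.39055
Sum: 0.22461 + 0.51461 + 0.39055 = 1.1298 bits.

1.1298 bits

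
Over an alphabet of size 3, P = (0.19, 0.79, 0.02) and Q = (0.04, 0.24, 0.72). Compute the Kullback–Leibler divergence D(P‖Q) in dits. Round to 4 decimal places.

D(P‖Q) = Σ p·log₁₀(p/q).
  0.19·log₁₀(0.19/0.04) = 0.12857
  0.79·log₁₀(0.79/0.24) = 0.40876
  0.02·log₁₀(0.02/0.72) = -0.03113
D(P‖Q) = 0.5062 dits.

0.5062 dits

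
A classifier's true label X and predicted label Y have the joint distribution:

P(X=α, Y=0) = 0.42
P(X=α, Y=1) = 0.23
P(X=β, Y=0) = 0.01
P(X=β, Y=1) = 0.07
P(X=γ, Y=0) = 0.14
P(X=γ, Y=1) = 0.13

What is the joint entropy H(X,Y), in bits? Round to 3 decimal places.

H(X,Y) = −Σ p(x,y)·log₂ p(x,y) over all 6 cells.
  cell (α,0): −0.42·log₂0.42 = 0.5256
  cell (α,1): −0.23·log₂0.23 = 0.4877
  cell (β,0): −0.01·log₂0.01 = 0.0664
  cell (β,1): −0.07·log₂0.07 = 0.2686
  cell (γ,0): −0.14·log₂0.14 = 0.3971
  cell (γ,1): −0.13·log₂0.13 = 0.3826
Sum = 2.128 bits.

2.128 bits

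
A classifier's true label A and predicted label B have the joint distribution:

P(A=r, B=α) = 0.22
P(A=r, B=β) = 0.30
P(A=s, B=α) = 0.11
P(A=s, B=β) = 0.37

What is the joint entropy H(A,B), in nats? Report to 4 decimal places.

H(A,B) = −Σ p(x,y)·ln p(x,y) over all 4 cells.
  cell (r,α): −0.22·ln0.22 = 0.33311
  cell (r,β): −0.30·ln0.30 = 0.36119
  cell (s,α): −0.11·ln0.11 = 0.24280
  cell (s,β): −0.37·ln0.37 = 0.36787
Sum = 1.3050 nats.

1.3050 nats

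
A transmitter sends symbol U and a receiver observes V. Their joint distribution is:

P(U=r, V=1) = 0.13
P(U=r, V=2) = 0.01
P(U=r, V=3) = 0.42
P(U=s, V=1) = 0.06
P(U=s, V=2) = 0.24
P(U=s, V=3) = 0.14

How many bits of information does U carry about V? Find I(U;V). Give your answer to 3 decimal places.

Marginals: p(U) = (0.5600, 0.4400), p(V) = (0.1900, 0.2500, 0.5600).
I(U;V) = Σ p(x,y)·log₂[p(x,y)/(p(x)p(y))].
  (r,1): 0.13·log₂(1.2218) = 0.0376
  (r,2): 0.01·log₂(0.0714) = -0.0381
  (r,3): 0.42·log₂(1.3393) = 0.1770
  (s,1): 0.06·log₂(0.7177) = -0.0287
  (s,2): 0.24·log₂(2.1818) = 0.2701
  (s,3): 0.14·log₂(0.5682) = -0.1142
Sum = 0.304 bits.

0.304 bits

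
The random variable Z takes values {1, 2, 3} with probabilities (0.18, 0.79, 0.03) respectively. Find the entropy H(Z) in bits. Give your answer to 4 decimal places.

0.8657 bits

H(Z) = −Σ p·log₂ p.
  −(0.18)·log₂(0.18) = 0.44531
  −(0.79)·log₂(0.79) = 0.26866
  −(0.03)·log₂(0.03) = 0.15177
Sum: 0.44531 + 0.26866 + 0.15177 = 0.8657 bits.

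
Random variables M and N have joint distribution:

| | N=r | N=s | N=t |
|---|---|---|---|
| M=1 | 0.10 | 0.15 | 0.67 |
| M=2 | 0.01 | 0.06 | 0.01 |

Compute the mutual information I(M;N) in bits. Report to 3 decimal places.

0.097 bits

Marginals: p(M) = (0.9200, 0.0800), p(N) = (0.1100, 0.2100, 0.6800).
I(M;N) = Σ p(x,y)·log₂[p(x,y)/(p(x)p(y))].
  (1,r): 0.10·log₂(0.9881) = -0.0017
  (1,s): 0.15·log₂(0.7764) = -0.0548
  (1,t): 0.67·log₂(1.0710) = 0.0663
  (2,r): 0.01·log₂(1.1364) = 0.0018
  (2,s): 0.06·log₂(3.5714) = 0.1102
  (2,t): 0.01·log₂(0.1838) = -0.0244
Sum = 0.097 bits.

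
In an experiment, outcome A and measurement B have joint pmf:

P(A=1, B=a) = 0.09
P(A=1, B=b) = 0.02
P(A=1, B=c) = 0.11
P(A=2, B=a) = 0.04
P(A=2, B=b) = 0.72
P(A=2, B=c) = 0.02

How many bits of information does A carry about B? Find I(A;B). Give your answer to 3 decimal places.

Marginals: p(A) = (0.2200, 0.7800), p(B) = (0.1300, 0.7400, 0.1300).
I(A;B) = H(A) + H(B) − H(A,B).
H(A) = 0.7602, H(B) = 1.0867, H(A,B) = 1.4157.
I(A;B) = 0.7602 + 1.0867 − 1.4157 = 0.431 bits.

0.431 bits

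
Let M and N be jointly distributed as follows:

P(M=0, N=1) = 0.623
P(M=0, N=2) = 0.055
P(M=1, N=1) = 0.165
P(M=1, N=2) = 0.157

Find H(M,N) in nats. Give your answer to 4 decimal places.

1.0423 nats

H(M,N) = −Σ p(x,y)·ln p(x,y) over all 4 cells.
  cell (0,1): −0.623·ln0.623 = 0.29481
  cell (0,2): −0.055·ln0.055 = 0.15952
  cell (1,1): −0.165·ln0.165 = 0.29730
  cell (1,2): −0.157·ln0.157 = 0.29069
Sum = 1.0423 nats.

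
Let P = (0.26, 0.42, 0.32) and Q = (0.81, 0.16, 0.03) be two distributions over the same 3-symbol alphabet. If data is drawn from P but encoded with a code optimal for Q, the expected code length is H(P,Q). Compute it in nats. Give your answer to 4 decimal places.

H(P,Q) = −Σ p·ln q.
  −0.26·ln(0.81) = 0.05479
  −0.42·ln(0.16) = 0.76968
  −0.32·ln(0.03) = 1.12210
H(P,Q) = 1.9466 nats.

1.9466 nats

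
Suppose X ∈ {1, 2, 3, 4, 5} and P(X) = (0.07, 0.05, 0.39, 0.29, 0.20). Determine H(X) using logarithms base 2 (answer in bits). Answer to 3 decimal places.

H(X) = −Σ p·log₂ p.
  −(0.07)·log₂(0.07) = 0.2686
  −(0.05)·log₂(0.05) = 0.2161
  −(0.39)·log₂(0.39) = 0.5298
  −(0.29)·log₂(0.29) = 0.5179
  −(0.20)·log₂(0.20) = 0.4644
Sum: 0.2686 + 0.2161 + 0.5298 + 0.5179 + 0.4644 = 1.997 bits.

1.997 bits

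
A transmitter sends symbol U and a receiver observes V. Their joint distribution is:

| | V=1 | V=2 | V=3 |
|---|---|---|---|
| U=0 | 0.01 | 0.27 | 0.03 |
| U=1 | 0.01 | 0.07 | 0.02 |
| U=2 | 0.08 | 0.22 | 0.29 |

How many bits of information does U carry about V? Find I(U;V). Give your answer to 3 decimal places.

0.169 bits

Marginals: p(U) = (0.3100, 0.1000, 0.5900), p(V) = (0.1000, 0.5600, 0.3400).
I(U;V) = H(U) + H(V) − H(U,V).
H(U) = 1.3051, H(V) = 1.3298, H(U,V) = 2.4661.
I(U;V) = 1.3051 + 1.3298 − 2.4661 = 0.169 bits.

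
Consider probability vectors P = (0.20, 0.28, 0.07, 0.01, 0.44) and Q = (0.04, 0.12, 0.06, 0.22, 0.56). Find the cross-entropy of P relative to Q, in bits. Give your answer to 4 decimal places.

2.4593 bits

H(P,Q) = −Σ p·log₂ q.
  −0.20·log₂(0.04) = 0.92877
  −0.28·log₂(0.12) = 0.85649
  −0.07·log₂(0.06) = 0.28412
  −0.01·log₂(0.22) = 0.02184
  −0.44·log₂(0.56) = 0.36806
H(P,Q) = 2.4593 bits.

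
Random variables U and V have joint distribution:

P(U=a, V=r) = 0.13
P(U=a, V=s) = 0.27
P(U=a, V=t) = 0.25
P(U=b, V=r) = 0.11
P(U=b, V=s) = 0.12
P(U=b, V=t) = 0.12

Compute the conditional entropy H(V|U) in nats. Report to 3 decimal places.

1.070 nats

Marginals: p(U) = (0.6500, 0.3500), p(V) = (0.2400, 0.3900, 0.3700).
H(V|U) = Σ p(U) · H(V|U=·).
  U=a: p=0.6500, H(V|U=a) = 1.0543
  U=b: p=0.3500, H(V|U=b) = 1.0978
Weighted sum = 1.070 nats.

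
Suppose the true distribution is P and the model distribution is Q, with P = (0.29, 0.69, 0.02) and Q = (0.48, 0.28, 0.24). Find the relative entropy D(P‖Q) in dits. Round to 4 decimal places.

0.1852 dits

D(P‖Q) = Σ p·log₁₀(p/q).
  0.29·log₁₀(0.29/0.48) = -0.06346
  0.69·log₁₀(0.69/0.28) = 0.27027
  0.02·log₁₀(0.02/0.24) = -0.02158
D(P‖Q) = 0.1852 dits.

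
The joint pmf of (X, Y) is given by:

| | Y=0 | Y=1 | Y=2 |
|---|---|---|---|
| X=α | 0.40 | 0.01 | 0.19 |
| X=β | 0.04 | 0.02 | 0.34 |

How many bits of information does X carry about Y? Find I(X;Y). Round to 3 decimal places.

0.251 bits

Marginals: p(X) = (0.6000, 0.4000), p(Y) = (0.4400, 0.0300, 0.5300).
I(X;Y) = Σ p(x,y)·log₂[p(x,y)/(p(x)p(y))].
  (α,0): 0.40·log₂(1.5152) = 0.2398
  (α,1): 0.01·log₂(0.5556) = -0.0085
  (α,2): 0.19·log₂(0.5975) = -0.1412
  (β,0): 0.04·log₂(0.2273) = -0.0855
  (β,1): 0.02·log₂(1.6667) = 0.0147
  (β,2): 0.34·log₂(1.6038) = 0.2317
Sum = 0.251 bits.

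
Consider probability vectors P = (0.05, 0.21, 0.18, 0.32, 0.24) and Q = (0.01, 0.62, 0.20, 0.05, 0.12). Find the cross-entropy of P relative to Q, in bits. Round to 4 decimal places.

H(P,Q) = −Σ p·log₂ q.
  −0.05·log₂(0.01) = 0.33219
  −0.21·log₂(0.62) = 0.14483
  −0.18·log₂(0.20) = 0.41795
  −0.32·log₂(0.05) = 1.38302
  −0.24·log₂(0.12) = 0.73413
H(P,Q) = 3.0121 bits.

3.0121 bits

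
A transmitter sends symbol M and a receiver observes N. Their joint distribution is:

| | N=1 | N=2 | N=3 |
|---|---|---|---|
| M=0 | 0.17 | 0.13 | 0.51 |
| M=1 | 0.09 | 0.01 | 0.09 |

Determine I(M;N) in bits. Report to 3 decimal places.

Marginals: p(M) = (0.8100, 0.1900), p(N) = (0.2600, 0.1400, 0.6000).
I(M;N) = H(M) + H(N) − H(M,N).
H(M) = 0.7015, H(N) = 1.3446, H(M,N) = 2.0044.
I(M;N) = 0.7015 + 1.3446 − 2.0044 = 0.042 bits.

0.042 bits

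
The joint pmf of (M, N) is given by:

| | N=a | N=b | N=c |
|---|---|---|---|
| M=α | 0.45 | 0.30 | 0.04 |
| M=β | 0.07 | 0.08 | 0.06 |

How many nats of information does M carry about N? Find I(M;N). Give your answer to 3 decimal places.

0.046 nats

Marginals: p(M) = (0.7900, 0.2100), p(N) = (0.5200, 0.3800, 0.1000).
I(M;N) = H(M) + H(N) − H(M,N).
H(M) = 0.5140, H(N) = 0.9380, H(M,N) = 1.4063.
I(M;N) = 0.5140 + 0.9380 − 1.4063 = 0.046 nats.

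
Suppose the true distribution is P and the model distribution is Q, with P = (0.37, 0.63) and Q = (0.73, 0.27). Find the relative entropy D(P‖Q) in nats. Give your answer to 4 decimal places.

D(P‖Q) = Σ p·ln(p/q).
  0.37·ln(0.37/0.73) = -0.25143
  0.63·ln(0.63/0.27) = 0.53380
D(P‖Q) = 0.2824 nats.

0.2824 nats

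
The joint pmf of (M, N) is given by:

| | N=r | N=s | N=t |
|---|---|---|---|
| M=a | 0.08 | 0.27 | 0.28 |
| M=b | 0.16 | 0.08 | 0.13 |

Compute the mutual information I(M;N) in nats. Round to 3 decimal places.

Marginals: p(M) = (0.6300, 0.3700), p(N) = (0.2400, 0.3500, 0.4100).
I(M;N) = H(M) + H(N) − H(M,N).
H(M) = 0.6590, H(N) = 1.0755, H(M,N) = 1.6725.
I(M;N) = 0.6590 + 1.0755 − 1.6725 = 0.062 nats.

0.062 nats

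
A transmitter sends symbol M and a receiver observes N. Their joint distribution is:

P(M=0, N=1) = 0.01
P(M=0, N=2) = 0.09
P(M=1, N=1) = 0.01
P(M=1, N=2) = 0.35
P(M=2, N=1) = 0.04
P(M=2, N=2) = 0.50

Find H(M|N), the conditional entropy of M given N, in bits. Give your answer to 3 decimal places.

1.334 bits

Marginals: p(M) = (0.1000, 0.3600, 0.5400), p(N) = (0.0600, 0.9400).
H(M|N) = Σ p(N) · H(M|N=·).
  N=1: p=0.0600, H(M|N=1) = 1.2516
  N=2: p=0.9400, H(M|N=2) = 1.3392
Weighted sum = 1.334 bits.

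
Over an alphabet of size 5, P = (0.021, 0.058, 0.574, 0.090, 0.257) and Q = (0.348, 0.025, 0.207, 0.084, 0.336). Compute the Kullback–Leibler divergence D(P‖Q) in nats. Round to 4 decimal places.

0.5126 nats

D(P‖Q) = Σ p·ln(p/q).
  0.021·ln(0.021/0.348) = -0.05896
  0.058·ln(0.058/0.025) = 0.04881
  0.574·ln(0.574/0.207) = 0.58543
  0.090·ln(0.090/0.084) = 0.00621
  0.257·ln(0.257/0.336) = -0.06889
D(P‖Q) = 0.5126 nats.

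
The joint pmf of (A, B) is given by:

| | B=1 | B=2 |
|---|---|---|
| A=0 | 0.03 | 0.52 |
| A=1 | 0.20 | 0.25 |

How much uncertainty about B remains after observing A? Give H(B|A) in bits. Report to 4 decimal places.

Marginals: p(A) = (0.5500, 0.4500), p(B) = (0.2300, 0.7700).
H(B|A) = Σ p(A) · H(B|A=·).
  A=0: p=0.5500, H(B|A=0) = 0.3054
  A=1: p=0.4500, H(B|A=1) = 0.9911
Weighted sum = 0.6140 bits.

0.6140 bits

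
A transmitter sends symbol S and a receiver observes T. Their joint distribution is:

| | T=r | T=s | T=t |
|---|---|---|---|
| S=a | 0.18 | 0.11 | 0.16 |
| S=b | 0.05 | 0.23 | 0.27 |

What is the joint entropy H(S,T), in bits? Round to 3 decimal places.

H(S,T) = −Σ p(x,y)·log₂ p(x,y) over all 6 cells.
  cell (a,r): −0.18·log₂0.18 = 0.4453
  cell (a,s): −0.11·log₂0.11 = 0.3503
  cell (a,t): −0.16·log₂0.16 = 0.4230
  cell (b,r): −0.05·log₂0.05 = 0.2161
  cell (b,s): −0.23·log₂0.23 = 0.4877
  cell (b,t): −0.27·log₂0.27 = 0.5100
Sum = 2.432 bits.

2.432 bits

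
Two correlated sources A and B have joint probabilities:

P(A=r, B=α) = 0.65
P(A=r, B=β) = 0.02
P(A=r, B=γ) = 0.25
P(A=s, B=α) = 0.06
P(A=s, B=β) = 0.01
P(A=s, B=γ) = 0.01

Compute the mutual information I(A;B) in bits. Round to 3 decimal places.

0.017 bits

Marginals: p(A) = (0.9200, 0.0800), p(B) = (0.7100, 0.0300, 0.2600).
I(A;B) = H(A) + H(B) − H(A,B).
H(A) = 0.4022, H(B) = 1.0079, H(A,B) = 1.3933.
I(A;B) = 0.4022 + 1.0079 − 1.3933 = 0.017 bits.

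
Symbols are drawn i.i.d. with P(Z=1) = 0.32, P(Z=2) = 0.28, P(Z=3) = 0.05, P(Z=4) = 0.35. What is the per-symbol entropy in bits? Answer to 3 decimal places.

1.786 bits

H(Z) = −Σ p·log₂ p.
  −(0.32)·log₂(0.32) = 0.5260
  −(0.28)·log₂(0.28) = 0.5142
  −(0.05)·log₂(0.05) = 0.2161
  −(0.35)·log₂(0.35) = 0.5301
Sum: 0.5260 + 0.5142 + 0.2161 + 0.5301 = 1.786 bits.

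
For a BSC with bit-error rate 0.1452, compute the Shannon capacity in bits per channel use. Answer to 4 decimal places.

Binary symmetric channel: C = 1 − h₂(ε) where h₂ is the binary entropy function.
h₂(0.1452) = −0.1452·log₂0.1452 − 0.8548·log₂0.8548 = 0.5977.
C = 1 − 0.5977 = 0.4023 bits per channel use.

0.4023 bits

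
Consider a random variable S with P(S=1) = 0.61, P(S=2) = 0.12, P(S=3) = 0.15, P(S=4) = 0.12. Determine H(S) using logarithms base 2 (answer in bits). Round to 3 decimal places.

1.580 bits

H(S) = −Σ p·log₂ p.
  −(0.61)·log₂(0.61) = 0.4350
  −(0.12)·log₂(0.12) = 0.3671
  −(0.15)·log₂(0.15) = 0.4105
  −(0.12)·log₂(0.12) = 0.3671
Sum: 0.4350 + 0.3671 + 0.4105 + 0.3671 = 1.580 bits.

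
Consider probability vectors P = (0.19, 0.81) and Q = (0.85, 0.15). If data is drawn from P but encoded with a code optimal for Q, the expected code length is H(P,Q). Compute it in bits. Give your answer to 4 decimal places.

2.2615 bits

H(P,Q) = −Σ p·log₂ q.
  −0.19·log₂(0.85) = 0.04455
  −0.81·log₂(0.15) = 2.21694
H(P,Q) = 2.2615 bits.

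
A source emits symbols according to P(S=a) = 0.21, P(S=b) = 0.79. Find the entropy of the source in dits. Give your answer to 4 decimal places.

H(S) = −Σ p·log₁₀ p.
  −(0.21)·log₁₀(0.21) = 0.14233
  −(0.79)·log₁₀(0.79) = 0.08087
Sum: 0.14233 + 0.08087 = 0.2232 dits.

0.2232 dits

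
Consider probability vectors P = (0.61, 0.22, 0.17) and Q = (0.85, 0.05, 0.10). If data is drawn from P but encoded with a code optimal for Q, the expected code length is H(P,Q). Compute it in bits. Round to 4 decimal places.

1.6586 bits

H(P,Q) = −Σ p·log₂ q.
  −0.61·log₂(0.85) = 0.14302
  −0.22·log₂(0.05) = 0.95082
  −0.17·log₂(0.10) = 0.56473
H(P,Q) = 1.6586 bits.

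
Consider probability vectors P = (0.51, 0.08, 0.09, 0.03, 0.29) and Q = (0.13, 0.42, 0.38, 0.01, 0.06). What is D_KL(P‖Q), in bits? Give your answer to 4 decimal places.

1.3340 bits

D(P‖Q) = Σ p·log₂(p/q).
  0.51·log₂(0.51/0.13) = 1.00571
  0.08·log₂(0.08/0.42) = -0.19139
  0.09·log₂(0.09/0.38) = -0.18702
  0.03·log₂(0.03/0.01) = 0.04755
  0.29·log₂(0.29/0.06) = 0.65918
D(P‖Q) = 1.3340 bits.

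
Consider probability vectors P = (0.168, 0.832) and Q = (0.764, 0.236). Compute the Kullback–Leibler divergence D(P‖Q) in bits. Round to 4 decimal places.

1.1453 bits

D(P‖Q) = Σ p·log₂(p/q).
  0.168·log₂(0.168/0.764) = -0.36710
  0.832·log₂(0.832/0.236) = 1.51241
D(P‖Q) = 1.1453 bits.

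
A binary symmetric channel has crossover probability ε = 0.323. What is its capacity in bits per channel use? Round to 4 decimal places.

Binary symmetric channel: C = 1 − h₂(ε) where h₂ is the binary entropy function.
h₂(0.323) = −0.323·log₂0.323 − 0.677·log₂0.677 = 0.9076.
C = 1 − 0.9076 = 0.0924 bits per channel use.

0.0924 bits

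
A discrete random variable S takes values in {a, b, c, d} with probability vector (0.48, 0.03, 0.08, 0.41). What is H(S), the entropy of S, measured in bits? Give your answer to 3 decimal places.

H(S) = −Σ p·log₂ p.
  −(0.48)·log₂(0.48) = 0.5083
  −(0.03)·log₂(0.03) = 0.1518
  −(0.08)·log₂(0.08) = 0.2915
  −(0.41)·log₂(0.41) = 0.5274
Sum: 0.5083 + 0.1518 + 0.2915 + 0.5274 = 1.479 bits.

1.479 bits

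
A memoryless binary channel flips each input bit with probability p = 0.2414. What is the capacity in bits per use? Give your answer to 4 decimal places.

0.2026 bits

Binary symmetric channel: C = 1 − h₂(ε) where h₂ is the binary entropy function.
h₂(0.2414) = −0.2414·log₂0.2414 − 0.7586·log₂0.7586 = 0.7974.
C = 1 − 0.7974 = 0.2026 bits per channel use.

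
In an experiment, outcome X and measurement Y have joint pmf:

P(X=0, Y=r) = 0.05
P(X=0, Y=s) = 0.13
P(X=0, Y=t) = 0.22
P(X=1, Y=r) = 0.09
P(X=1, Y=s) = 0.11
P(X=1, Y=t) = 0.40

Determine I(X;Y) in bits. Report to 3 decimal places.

Marginals: p(X) = (0.4000, 0.6000), p(Y) = (0.1400, 0.2400, 0.6200).
I(X;Y) = H(X) + H(Y) − H(X,Y).
H(X) = 0.9710, H(Y) = 1.3188, H(X,Y) = 2.2710.
I(X;Y) = 0.9710 + 1.3188 − 2.2710 = 0.019 bits.

0.019 bits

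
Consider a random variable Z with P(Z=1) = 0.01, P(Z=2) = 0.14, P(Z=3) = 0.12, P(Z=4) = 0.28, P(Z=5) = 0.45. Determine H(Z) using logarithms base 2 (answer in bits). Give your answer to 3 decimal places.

1.863 bits

H(Z) = −Σ p·log₂ p.
  −(0.01)·log₂(0.01) = 0.0664
  −(0.14)·log₂(0.14) = 0.3971
  −(0.12)·log₂(0.12) = 0.3671
  −(0.28)·log₂(0.28) = 0.5142
  −(0.45)·log₂(0.45) = 0.5184
Sum: 0.0664 + 0.3971 + 0.3671 + 0.5142 + 0.5184 = 1.863 bits.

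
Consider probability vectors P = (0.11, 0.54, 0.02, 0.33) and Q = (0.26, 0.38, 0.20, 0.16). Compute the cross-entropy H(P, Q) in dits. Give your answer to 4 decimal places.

0.5679 dits

H(P,Q) = −Σ p·log₁₀ q.
  −0.11·log₁₀(0.26) = 0.06435
  −0.54·log₁₀(0.38) = 0.22692
  −0.02·log₁₀(0.20) = 0.01398
  −0.33·log₁₀(0.16) = 0.26264
H(P,Q) = 0.5679 dits.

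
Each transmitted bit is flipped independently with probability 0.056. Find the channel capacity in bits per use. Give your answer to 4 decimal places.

0.6886 bits

Binary symmetric channel: C = 1 − h₂(ε) where h₂ is the binary entropy function.
h₂(0.056) = −0.056·log₂0.056 − 0.944·log₂0.944 = 0.3114.
C = 1 − 0.3114 = 0.6886 bits per channel use.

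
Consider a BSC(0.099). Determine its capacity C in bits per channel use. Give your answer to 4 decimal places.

Binary symmetric channel: C = 1 − h₂(ε) where h₂ is the binary entropy function.
h₂(0.099) = −0.099·log₂0.099 − 0.901·log₂0.901 = 0.4658.
C = 1 − 0.4658 = 0.5342 bits per channel use.

0.5342 bits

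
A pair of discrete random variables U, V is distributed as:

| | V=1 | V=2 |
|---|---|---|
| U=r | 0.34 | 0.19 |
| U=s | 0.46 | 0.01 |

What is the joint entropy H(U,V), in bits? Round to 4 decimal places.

H(U,V) = −Σ p(x,y)·log₂ p(x,y) over all 4 cells.
  cell (r,1): −0.34·log₂0.34 = 0.52917
  cell (r,2): −0.19·log₂0.19 = 0.45523
  cell (s,1): −0.46·log₂0.46 = 0.51534
  cell (s,2): −0.01·log₂0.01 = 0.06644
Sum = 1.5662 bits.

1.5662 bits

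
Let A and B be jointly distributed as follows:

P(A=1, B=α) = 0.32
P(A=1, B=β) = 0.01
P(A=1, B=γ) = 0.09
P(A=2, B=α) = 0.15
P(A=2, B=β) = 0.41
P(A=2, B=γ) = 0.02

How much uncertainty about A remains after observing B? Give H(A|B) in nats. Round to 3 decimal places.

Chain rule: H(A|B) = H(A,B) − H(B).
Marginals: p(A) = (0.4200, 0.5800), p(B) = (0.4700, 0.4200, 0.1100).
H(A,B) = 1.3557 nats; H(B) = 0.9620 nats.
H(A|B) = 1.3557 − 0.9620 = 0.394 nats.

0.394 nats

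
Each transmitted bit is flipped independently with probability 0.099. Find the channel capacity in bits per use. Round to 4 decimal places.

Binary symmetric channel: C = 1 − h₂(ε) where h₂ is the binary entropy function.
h₂(0.099) = −0.099·log₂0.099 − 0.901·log₂0.901 = 0.4658.
C = 1 − 0.4658 = 0.5342 bits per channel use.

0.5342 bits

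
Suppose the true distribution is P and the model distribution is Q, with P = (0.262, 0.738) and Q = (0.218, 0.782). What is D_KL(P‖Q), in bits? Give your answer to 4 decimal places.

0.0078 bits

D(P‖Q) = Σ p·log₂(p/q).
  0.262·log₂(0.262/0.218) = 0.06949
  0.738·log₂(0.738/0.782) = -0.06166
D(P‖Q) = 0.0078 bits.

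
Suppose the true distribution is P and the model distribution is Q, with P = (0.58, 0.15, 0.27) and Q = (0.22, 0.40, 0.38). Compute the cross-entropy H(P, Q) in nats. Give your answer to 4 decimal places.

H(P,Q) = −Σ p·ln q.
  −0.58·ln(0.22) = 0.87819
  −0.15·ln(0.40) = 0.13744
  −0.27·ln(0.38) = 0.26125
H(P,Q) = 1.2769 nats.

1.2769 nats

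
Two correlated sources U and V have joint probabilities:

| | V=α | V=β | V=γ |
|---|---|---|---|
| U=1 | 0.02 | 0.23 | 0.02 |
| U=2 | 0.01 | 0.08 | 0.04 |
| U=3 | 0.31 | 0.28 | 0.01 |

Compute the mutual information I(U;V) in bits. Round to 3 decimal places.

Marginals: p(U) = (0.2700, 0.1300, 0.6000), p(V) = (0.3400, 0.5900, 0.0700).
I(U;V) = Σ p(x,y)·log₂[p(x,y)/(p(x)p(y))].
  (1,α): 0.02·log₂(0.2179) = -0.0440
  (1,β): 0.23·log₂(1.4438) = 0.1219
  (1,γ): 0.02·log₂(1.0582) = 0.0016
  (2,α): 0.01·log₂(0.2262) = -0.0214
  (2,β): 0.08·log₂(1.0430) = 0.0049
  (2,γ): 0.04·log₂(4.3956) = 0.0854
  (3,α): 0.31·log₂(1.5196) = 0.1871
  (3,β): 0.28·log₂(0.7910) = -0.0947
  (3,γ): 0.01·log₂(0.2381) = -0.0207
Sum = 0.220 bits.

0.220 bits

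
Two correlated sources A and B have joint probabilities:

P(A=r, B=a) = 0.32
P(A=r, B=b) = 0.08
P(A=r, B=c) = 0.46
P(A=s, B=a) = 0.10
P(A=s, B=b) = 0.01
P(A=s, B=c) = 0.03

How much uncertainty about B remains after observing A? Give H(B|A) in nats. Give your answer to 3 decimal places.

0.900 nats

Chain rule: H(B|A) = H(A,B) − H(A).
Marginals: p(A) = (0.8600, 0.1400), p(B) = (0.4200, 0.0900, 0.4900).
H(A,B) = 1.3054 nats; H(A) = 0.4050 nats.
H(B|A) = 1.3054 − 0.4050 = 0.900 nats.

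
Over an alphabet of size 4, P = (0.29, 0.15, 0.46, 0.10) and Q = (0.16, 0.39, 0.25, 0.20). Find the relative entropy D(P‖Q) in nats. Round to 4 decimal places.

D(P‖Q) = Σ p·ln(p/q).
  0.29·ln(0.29/0.16) = 0.17247
  0.15·ln(0.15/0.39) = -0.14333
  0.46·ln(0.46/0.25) = 0.28049
  0.10·ln(0.10/0.20) = -0.06931
D(P‖Q) = 0.2403 nats.

0.2403 nats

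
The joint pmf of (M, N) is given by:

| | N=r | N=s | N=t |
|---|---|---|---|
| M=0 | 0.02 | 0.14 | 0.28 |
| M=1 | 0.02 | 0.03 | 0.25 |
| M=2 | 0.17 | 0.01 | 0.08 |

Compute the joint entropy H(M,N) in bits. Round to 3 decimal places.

2.581 bits

H(M,N) = −Σ p(x,y)·log₂ p(x,y) over all 9 cells.
  cell (0,r): −0.02·log₂0.02 = 0.1129
  cell (0,s): −0.14·log₂0.14 = 0.3971
  cell (0,t): −0.28·log₂0.28 = 0.5142
  cell (1,r): −0.02·log₂0.02 = 0.1129
  cell (1,s): −0.03·log₂0.03 = 0.1518
  cell (1,t): −0.25·log₂0.25 = 0.5000
  cell (2,r): −0.17·log₂0.17 = 0.4346
  cell (2,s): −0.01·log₂0.01 = 0.0664
  cell (2,t): −0.08·log₂0.08 = 0.2915
Sum = 2.581 bits.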